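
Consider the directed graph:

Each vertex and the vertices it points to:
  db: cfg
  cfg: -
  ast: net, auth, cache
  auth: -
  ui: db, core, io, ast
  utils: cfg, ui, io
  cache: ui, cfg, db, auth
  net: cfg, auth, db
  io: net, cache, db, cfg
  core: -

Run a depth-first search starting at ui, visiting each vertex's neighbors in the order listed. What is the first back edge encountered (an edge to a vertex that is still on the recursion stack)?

DFS from ui (visiting each vertex's neighbors in the order listed); mark gray on enter, black on exit:
ui gray
  db gray
    cfg gray
    cfg black
  db black
  core gray
  core black
  io gray
    net gray
      net→cfg: cfg black — skip
      auth gray
      auth black
      net→db: db black — skip
    net black
    cache gray
      cache→ui: ui is gray → back edge
First back edge: cache → ui.

cache->ui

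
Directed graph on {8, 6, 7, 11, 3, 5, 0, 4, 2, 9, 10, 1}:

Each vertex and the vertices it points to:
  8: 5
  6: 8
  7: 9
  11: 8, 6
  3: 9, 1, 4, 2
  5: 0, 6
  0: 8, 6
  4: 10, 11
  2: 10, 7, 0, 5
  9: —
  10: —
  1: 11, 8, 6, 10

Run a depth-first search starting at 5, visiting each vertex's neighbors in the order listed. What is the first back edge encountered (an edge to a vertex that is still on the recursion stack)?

8→5

DFS from 5 (visiting each vertex's neighbors in the order listed); mark gray on enter, black on exit:
5 gray
  0 gray
    8 gray
      8→5: 5 is gray → back edge
First back edge: 8 → 5.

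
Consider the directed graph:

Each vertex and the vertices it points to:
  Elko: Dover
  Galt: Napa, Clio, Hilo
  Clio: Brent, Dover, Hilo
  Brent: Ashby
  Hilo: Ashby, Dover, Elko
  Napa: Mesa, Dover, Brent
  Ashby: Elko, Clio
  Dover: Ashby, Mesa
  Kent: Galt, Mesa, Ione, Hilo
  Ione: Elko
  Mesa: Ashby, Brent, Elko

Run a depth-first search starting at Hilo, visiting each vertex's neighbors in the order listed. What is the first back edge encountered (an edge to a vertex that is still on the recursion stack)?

DFS from Hilo (visiting each vertex's neighbors in the order listed); mark gray on enter, black on exit:
Hilo gray
  Ashby gray
    Elko gray
      Dover gray
        Dover→Ashby: Ashby is gray → back edge
First back edge: Dover → Ashby.

Dover→Ashby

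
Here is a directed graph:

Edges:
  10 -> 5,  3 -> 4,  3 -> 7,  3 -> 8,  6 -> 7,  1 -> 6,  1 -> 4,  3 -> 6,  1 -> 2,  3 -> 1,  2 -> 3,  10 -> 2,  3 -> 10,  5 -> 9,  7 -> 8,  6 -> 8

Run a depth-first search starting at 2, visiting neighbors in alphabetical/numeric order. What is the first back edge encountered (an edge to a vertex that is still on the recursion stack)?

DFS from 2 (visiting neighbors in alphabetical/numeric order); mark gray on enter, black on exit:
2 gray
  3 gray
    1 gray
      1→2: 2 is gray → back edge
First back edge: 1 → 2.

1→2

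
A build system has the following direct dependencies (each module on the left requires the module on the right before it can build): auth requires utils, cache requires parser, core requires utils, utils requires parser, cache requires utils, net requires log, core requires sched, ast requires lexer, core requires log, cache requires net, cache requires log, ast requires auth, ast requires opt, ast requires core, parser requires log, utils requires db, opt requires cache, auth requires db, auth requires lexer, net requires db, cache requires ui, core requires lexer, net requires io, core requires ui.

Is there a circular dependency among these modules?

No

DFS with white/gray/black marking, starting from ui:
ui gray
ui black
sched gray
sched black
io gray
io black
net gray
  net→io: io black — skip
  db gray
  db black
  log gray
  log black
net black
parser gray
  parser→log: log black — skip
parser black
auth gray
  utils gray
    utils→parser: parser black — skip
    utils→db: db black — skip
  utils black
  auth→db: db black — skip
  lexer gray
  lexer black
auth black
ast gray
  opt gray
    cache gray
      cache→ui: ui black — skip
      cache→parser: parser black — skip
      cache→log: log black — skip
      cache→net: net black — skip
      cache→utils: utils black — skip
    cache black
  opt black
  ast→auth: auth black — skip
  ast→lexer: lexer black — skip
  core gray
    core→lexer: lexer black — skip
    core→log: log black — skip
    core→sched: sched black — skip
    core→utils: utils black — skip
    core→ui: ui black — skip
  core black
ast black
Every edge goes to a white or black vertex — no back edge, so the graph is acyclic.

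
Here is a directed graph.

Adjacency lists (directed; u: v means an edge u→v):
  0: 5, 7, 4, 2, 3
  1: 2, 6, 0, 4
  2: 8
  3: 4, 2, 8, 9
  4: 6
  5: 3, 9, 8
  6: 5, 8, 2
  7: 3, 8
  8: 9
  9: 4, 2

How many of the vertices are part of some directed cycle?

7

A vertex is on a directed cycle iff it belongs to a strongly connected component of size ≥ 2 (or has a self-loop).
The vertices on cycles are {2, 3, 4, 5, 6, 8, 9} — 7 in total.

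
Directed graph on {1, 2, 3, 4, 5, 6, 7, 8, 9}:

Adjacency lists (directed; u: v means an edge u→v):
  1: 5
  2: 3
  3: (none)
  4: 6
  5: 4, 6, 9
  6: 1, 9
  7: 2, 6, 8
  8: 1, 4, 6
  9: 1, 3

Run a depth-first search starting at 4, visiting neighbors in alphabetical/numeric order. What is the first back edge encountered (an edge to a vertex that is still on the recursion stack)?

5→4

DFS from 4 (visiting neighbors in alphabetical/numeric order); mark gray on enter, black on exit:
4 gray
  6 gray
    1 gray
      5 gray
        5→4: 4 is gray → back edge
First back edge: 5 → 4.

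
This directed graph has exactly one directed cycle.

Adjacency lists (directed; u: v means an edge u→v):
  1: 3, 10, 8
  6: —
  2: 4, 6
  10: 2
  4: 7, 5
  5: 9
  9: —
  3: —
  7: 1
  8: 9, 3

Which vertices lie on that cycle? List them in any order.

1, 2, 4, 7, 10

DFS with gray/black marking from 2:
2 gray
  4 gray
    7 gray
      1 gray
        3 gray
        3 black
        10 gray
          10→2: 2 is gray → back edge
Back edge closes the cycle 2 → 4 → 7 → 1 → 10 → 2; its vertices are {1, 2, 4, 7, 10}.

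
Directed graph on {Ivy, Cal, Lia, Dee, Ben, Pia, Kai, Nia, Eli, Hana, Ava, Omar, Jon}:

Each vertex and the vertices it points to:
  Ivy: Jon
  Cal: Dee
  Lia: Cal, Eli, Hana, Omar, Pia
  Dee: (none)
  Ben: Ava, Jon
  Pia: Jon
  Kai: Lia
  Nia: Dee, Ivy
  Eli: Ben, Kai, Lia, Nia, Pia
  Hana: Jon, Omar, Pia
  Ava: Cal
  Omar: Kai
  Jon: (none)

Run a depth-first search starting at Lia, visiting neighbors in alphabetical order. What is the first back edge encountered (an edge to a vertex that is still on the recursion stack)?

Kai→Lia

DFS from Lia (visiting neighbors in alphabetical order); mark gray on enter, black on exit:
Lia gray
  Cal gray
    Dee gray
    Dee black
  Cal black
  Eli gray
    Ben gray
      Ava gray
        Ava→Cal: Cal black — skip
      Ava black
      Jon gray
      Jon black
    Ben black
    Kai gray
      Kai→Lia: Lia is gray → back edge
First back edge: Kai → Lia.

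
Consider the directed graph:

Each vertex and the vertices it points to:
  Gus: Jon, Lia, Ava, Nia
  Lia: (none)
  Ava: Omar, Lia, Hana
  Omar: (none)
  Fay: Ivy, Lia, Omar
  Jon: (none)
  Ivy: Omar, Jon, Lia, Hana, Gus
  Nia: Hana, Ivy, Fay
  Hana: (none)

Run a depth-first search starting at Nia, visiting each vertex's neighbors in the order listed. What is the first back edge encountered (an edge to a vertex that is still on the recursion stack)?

Gus→Nia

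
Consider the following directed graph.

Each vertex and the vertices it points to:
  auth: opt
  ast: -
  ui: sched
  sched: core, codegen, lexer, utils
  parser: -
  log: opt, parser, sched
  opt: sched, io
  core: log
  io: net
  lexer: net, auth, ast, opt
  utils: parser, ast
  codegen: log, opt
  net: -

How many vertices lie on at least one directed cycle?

7

A vertex is on a directed cycle iff it belongs to a strongly connected component of size ≥ 2 (or has a self-loop).
The vertices on cycles are {log, opt, auth, core, lexer, sched, codegen} — 7 in total.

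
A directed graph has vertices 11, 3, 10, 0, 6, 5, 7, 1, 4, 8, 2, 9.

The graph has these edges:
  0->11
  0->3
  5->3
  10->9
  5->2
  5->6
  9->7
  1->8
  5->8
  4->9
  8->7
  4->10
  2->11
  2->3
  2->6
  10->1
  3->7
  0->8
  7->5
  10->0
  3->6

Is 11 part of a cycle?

No

11 lies on a cycle iff there is a path from 11 back to itself.
Exploring from 11, it never reaches itself; equivalently, its strongly connected component is a singleton.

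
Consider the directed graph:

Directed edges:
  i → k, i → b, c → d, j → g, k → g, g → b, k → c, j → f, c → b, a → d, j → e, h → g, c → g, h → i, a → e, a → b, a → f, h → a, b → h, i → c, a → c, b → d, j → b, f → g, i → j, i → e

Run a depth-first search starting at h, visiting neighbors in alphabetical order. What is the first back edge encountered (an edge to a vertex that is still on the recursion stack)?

DFS from h (visiting neighbors in alphabetical order); mark gray on enter, black on exit:
h gray
  a gray
    b gray
      d gray
      d black
      b→h: h is gray → back edge
First back edge: b → h.

b→h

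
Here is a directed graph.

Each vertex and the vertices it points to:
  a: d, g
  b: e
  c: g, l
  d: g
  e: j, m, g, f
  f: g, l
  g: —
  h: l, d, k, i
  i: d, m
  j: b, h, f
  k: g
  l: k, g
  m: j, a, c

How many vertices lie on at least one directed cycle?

6

A vertex is on a directed cycle iff it belongs to a strongly connected component of size ≥ 2 (or has a self-loop).
The vertices on cycles are {b, e, h, i, j, m} — 6 in total.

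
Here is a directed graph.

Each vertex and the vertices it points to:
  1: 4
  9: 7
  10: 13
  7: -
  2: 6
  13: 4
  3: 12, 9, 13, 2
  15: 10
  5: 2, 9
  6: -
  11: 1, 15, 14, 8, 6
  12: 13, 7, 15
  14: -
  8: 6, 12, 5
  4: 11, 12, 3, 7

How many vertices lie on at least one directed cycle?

9

A vertex is on a directed cycle iff it belongs to a strongly connected component of size ≥ 2 (or has a self-loop).
The vertices on cycles are {1, 3, 4, 8, 10, 11, 12, 13, 15} — 9 in total.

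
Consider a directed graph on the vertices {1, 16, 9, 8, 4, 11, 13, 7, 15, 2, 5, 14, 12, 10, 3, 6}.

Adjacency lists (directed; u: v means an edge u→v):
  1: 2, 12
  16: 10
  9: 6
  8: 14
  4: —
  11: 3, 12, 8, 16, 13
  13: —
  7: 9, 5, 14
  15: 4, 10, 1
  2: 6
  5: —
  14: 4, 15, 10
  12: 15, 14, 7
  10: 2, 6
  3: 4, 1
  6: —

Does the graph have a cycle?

Yes

DFS with white/gray/black marking, starting from 2:
2 gray
  6 gray
  6 black
2 black
1 gray
  1→2: 2 black — skip
  12 gray
    15 gray
      4 gray
      4 black
      10 gray
        10→2: 2 black — skip
        10→6: 6 black — skip
      10 black
      15→1: 1 is gray → back edge
Back edge found, so a cycle exists: 1 → 12 → 15 → 1.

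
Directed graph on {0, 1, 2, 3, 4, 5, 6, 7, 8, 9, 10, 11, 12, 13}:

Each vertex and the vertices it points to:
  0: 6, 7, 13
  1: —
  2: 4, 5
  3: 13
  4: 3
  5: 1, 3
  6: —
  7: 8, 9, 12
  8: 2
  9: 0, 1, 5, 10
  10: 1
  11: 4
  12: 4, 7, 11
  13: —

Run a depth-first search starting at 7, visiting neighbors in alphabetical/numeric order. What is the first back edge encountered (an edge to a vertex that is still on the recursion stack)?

DFS from 7 (visiting neighbors in alphabetical/numeric order); mark gray on enter, black on exit:
7 gray
  8 gray
    2 gray
      4 gray
        3 gray
          13 gray
          13 black
        3 black
      4 black
      5 gray
        1 gray
        1 black
        5→3: 3 black — skip
      5 black
    2 black
  8 black
  9 gray
    0 gray
      6 gray
      6 black
      0→7: 7 is gray → back edge
First back edge: 0 → 7.

0→7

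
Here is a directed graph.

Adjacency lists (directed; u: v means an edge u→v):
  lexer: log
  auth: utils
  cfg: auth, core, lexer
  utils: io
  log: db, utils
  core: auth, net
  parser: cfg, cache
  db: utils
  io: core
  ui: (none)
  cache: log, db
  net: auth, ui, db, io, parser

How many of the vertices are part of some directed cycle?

A vertex is on a directed cycle iff it belongs to a strongly connected component of size ≥ 2 (or has a self-loop).
The vertices on cycles are {db, io, cfg, log, net, auth, core, cache, lexer, utils, parser} — 11 in total.

11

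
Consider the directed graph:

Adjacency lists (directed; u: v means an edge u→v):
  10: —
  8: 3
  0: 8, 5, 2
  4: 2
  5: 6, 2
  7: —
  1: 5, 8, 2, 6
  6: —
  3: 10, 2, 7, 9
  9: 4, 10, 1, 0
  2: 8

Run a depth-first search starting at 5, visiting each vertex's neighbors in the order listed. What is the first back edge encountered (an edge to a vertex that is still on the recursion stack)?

DFS from 5 (visiting each vertex's neighbors in the order listed); mark gray on enter, black on exit:
5 gray
  6 gray
  6 black
  2 gray
    8 gray
      3 gray
        10 gray
        10 black
        3→2: 2 is gray → back edge
First back edge: 3 → 2.

3->2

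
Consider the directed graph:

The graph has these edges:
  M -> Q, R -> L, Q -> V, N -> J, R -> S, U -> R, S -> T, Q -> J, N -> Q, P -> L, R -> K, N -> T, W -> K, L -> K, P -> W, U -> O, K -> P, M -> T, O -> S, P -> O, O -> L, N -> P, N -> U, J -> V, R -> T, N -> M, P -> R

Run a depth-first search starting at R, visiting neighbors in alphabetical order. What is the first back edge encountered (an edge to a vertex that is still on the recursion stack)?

L→K

DFS from R (visiting neighbors in alphabetical order); mark gray on enter, black on exit:
R gray
  K gray
    P gray
      L gray
        L→K: K is gray → back edge
First back edge: L → K.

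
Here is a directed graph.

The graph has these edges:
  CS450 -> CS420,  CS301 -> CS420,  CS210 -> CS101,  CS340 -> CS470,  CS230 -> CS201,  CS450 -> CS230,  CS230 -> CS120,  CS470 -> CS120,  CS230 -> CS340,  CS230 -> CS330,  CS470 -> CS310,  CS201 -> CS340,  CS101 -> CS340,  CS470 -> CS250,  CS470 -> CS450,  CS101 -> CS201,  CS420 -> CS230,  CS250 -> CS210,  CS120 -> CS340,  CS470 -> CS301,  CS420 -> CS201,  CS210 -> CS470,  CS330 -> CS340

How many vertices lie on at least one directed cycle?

A vertex is on a directed cycle iff it belongs to a strongly connected component of size ≥ 2 (or has a self-loop).
The vertices on cycles are {CS101, CS120, CS201, CS210, CS230, CS250, CS301, CS330, CS340, CS420, CS450, CS470} — 12 in total.

12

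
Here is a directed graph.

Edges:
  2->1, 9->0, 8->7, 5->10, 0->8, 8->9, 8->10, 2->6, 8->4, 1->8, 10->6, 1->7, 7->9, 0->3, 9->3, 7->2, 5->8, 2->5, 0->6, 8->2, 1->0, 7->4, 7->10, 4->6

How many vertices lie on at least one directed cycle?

7

A vertex is on a directed cycle iff it belongs to a strongly connected component of size ≥ 2 (or has a self-loop).
The vertices on cycles are {0, 1, 2, 5, 7, 8, 9} — 7 in total.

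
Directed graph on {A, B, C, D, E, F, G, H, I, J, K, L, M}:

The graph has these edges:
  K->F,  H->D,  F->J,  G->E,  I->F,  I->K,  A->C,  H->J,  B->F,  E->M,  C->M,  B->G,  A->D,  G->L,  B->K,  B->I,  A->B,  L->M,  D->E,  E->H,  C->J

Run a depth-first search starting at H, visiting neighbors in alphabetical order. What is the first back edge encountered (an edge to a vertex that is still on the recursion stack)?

DFS from H (visiting neighbors in alphabetical order); mark gray on enter, black on exit:
H gray
  D gray
    E gray
      E→H: H is gray → back edge
First back edge: E → H.

E->H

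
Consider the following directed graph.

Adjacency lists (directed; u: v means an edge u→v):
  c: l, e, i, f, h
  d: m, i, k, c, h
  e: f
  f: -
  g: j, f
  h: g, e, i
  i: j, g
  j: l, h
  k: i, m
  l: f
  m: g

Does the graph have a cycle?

Yes

DFS with white/gray/black marking, starting from g:
g gray
  j gray
    l gray
      f gray
      f black
    l black
    h gray
      h→g: g is gray → back edge
Back edge found, so a cycle exists: g → j → h → g.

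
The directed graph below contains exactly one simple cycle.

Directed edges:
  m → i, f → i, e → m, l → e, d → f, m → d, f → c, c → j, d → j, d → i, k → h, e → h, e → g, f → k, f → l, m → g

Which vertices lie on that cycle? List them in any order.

d, e, f, l, m

DFS with gray/black marking from l:
l gray
  e gray
    g gray
    g black
    h gray
    h black
    m gray
      i gray
      i black
      d gray
        d→i: i black — skip
        f gray
          k gray
            k→h: h black — skip
          k black
          f→i: i black — skip
          f→l: l is gray → back edge
Back edge closes the cycle l → e → m → d → f → l; its vertices are {d, e, f, l, m}.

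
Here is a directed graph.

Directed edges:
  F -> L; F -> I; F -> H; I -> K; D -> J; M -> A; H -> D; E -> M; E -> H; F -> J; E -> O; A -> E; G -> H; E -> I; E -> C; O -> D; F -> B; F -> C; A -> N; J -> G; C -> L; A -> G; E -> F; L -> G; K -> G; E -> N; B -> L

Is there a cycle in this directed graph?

DFS with white/gray/black marking, starting from L:
L gray
  G gray
    H gray
      D gray
        J gray
          J→G: G is gray → back edge
Back edge found, so a cycle exists: G → H → D → J → G.

Yes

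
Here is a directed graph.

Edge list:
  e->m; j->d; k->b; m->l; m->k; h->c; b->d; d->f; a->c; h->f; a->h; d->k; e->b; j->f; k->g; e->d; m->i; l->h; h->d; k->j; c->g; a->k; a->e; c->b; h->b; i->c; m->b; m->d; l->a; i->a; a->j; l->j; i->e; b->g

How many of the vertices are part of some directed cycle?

A vertex is on a directed cycle iff it belongs to a strongly connected component of size ≥ 2 (or has a self-loop).
The vertices on cycles are {a, b, d, e, i, j, k, l, m} — 9 in total.

9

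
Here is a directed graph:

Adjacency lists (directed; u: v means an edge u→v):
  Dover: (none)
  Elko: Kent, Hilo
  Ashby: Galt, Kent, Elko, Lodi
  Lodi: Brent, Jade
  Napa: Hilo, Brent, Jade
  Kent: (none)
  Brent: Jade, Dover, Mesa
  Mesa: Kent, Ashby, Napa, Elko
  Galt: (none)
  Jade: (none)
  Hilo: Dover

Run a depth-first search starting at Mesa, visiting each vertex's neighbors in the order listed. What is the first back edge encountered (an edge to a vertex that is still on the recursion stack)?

Brent->Mesa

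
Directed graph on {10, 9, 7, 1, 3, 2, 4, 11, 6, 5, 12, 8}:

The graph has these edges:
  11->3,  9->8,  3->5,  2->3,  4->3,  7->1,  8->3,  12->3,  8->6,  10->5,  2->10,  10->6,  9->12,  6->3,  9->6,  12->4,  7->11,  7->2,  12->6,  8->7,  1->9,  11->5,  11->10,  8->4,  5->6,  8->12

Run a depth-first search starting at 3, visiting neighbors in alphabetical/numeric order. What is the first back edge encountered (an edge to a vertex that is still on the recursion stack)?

6→3

DFS from 3 (visiting neighbors in alphabetical/numeric order); mark gray on enter, black on exit:
3 gray
  5 gray
    6 gray
      6→3: 3 is gray → back edge
First back edge: 6 → 3.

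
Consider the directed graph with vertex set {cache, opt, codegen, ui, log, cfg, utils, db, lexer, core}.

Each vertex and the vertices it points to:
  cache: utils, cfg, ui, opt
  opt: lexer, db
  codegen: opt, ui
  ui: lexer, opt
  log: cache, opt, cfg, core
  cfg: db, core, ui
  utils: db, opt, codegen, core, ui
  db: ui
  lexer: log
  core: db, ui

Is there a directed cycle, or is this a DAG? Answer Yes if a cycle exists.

Yes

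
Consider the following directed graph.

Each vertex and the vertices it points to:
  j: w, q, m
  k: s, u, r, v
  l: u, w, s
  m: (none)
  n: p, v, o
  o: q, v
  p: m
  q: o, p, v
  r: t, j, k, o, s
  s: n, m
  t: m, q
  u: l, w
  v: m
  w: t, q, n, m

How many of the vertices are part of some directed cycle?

6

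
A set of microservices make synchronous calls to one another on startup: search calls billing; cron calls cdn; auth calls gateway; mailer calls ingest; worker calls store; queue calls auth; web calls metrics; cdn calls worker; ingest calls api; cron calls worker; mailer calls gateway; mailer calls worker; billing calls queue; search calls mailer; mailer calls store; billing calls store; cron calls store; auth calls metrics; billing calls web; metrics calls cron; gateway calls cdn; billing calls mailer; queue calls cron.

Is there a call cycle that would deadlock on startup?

DFS with white/gray/black marking, starting from cron:
cron gray
  worker gray
    store gray
    store black
  worker black
  cdn gray
    cdn→worker: worker black — skip
  cdn black
  cron→store: store black — skip
cron black
billing gray
  billing→store: store black — skip
  queue gray
    auth gray
      gateway gray
        gateway→cdn: cdn black — skip
      gateway black
      metrics gray
        metrics→cron: cron black — skip
      metrics black
    auth black
    queue→cron: cron black — skip
  queue black
  web gray
    web→metrics: metrics black — skip
  web black
  mailer gray
    mailer→gateway: gateway black — skip
    mailer→store: store black — skip
    mailer→worker: worker black — skip
    ingest gray
      api gray
      api black
    ingest black
  mailer black
billing black
search gray
  search→mailer: mailer black — skip
  search→billing: billing black — skip
search black
Every edge goes to a white or black vertex — no back edge, so the graph is acyclic.

No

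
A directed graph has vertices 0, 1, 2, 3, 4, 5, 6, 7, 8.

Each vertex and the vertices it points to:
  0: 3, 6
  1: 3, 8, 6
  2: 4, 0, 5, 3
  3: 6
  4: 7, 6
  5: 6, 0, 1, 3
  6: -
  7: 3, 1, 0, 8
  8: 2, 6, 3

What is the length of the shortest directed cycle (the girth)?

For each vertex v, BFS finds the shortest path from v back to v.
The shortest such closed walk is 2 → 5 → 1 → 8 → 2, length 4.

4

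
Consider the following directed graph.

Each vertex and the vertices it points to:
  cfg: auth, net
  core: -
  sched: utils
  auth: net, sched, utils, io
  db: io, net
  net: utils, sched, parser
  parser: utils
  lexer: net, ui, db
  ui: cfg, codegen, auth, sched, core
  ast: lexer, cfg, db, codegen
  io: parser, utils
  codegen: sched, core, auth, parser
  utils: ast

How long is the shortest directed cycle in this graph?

4

For each vertex v, BFS finds the shortest path from v back to v.
The shortest such closed walk is ast → lexer → net → utils → ast, length 4.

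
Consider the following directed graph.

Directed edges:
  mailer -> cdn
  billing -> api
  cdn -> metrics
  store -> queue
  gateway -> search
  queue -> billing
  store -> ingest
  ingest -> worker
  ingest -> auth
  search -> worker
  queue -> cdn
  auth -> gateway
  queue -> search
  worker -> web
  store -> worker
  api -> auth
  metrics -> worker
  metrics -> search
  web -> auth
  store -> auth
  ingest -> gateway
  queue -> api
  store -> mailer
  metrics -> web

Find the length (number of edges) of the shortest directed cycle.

5

For each vertex v, BFS finds the shortest path from v back to v.
The shortest such closed walk is auth → gateway → search → worker → web → auth, length 5.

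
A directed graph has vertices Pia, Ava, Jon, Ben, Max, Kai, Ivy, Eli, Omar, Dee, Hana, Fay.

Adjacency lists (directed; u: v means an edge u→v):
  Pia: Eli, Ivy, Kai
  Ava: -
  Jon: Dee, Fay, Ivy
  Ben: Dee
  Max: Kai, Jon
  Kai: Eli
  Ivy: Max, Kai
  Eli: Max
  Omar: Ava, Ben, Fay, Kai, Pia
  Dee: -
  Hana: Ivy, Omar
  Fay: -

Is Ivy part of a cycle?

Yes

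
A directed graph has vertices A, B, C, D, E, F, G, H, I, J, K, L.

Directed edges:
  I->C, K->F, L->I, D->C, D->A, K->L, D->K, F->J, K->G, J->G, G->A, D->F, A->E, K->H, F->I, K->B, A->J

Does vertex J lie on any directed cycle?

J is on a cycle iff J can reach itself via ≥1 edge.
J → G → A → J — yes.

Yes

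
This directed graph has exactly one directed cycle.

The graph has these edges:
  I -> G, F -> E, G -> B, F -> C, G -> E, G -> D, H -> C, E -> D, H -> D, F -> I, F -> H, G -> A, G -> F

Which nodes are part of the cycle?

F, G, I

DFS with gray/black marking from G:
G gray
  B gray
  B black
  E gray
    D gray
    D black
  E black
  A gray
  A black
  G→D: D black — skip
  F gray
    I gray
      I→G: G is gray → back edge
Back edge closes the cycle G → F → I → G; its vertices are {F, G, I}.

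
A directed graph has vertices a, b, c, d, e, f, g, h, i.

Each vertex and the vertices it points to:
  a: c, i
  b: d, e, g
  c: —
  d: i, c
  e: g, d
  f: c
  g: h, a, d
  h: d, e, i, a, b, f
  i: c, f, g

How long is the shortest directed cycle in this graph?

For each vertex v, BFS finds the shortest path from v back to v.
The shortest such closed walk is g → a → i → g, length 3.

3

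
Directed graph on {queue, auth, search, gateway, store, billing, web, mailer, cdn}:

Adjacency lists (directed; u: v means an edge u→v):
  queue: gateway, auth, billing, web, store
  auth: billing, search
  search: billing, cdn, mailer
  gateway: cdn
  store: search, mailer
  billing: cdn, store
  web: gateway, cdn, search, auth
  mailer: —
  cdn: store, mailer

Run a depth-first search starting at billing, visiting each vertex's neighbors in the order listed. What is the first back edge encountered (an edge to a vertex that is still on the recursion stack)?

search→billing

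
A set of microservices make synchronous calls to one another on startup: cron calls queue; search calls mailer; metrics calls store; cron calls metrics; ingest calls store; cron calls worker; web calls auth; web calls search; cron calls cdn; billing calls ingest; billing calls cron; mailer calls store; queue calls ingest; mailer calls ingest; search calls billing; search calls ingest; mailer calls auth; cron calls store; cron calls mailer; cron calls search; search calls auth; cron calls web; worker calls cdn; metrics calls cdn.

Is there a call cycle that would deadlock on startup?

Yes

DFS with white/gray/black marking, starting from web:
web gray
  search gray
    ingest gray
      store gray
      store black
    ingest black
    billing gray
      billing→ingest: ingest black — skip
      cron gray
        metrics gray
          cdn gray
          cdn black
          metrics→store: store black — skip
        metrics black
        cron→store: store black — skip
        mailer gray
          mailer→store: store black — skip
          auth gray
          auth black
          mailer→ingest: ingest black — skip
        mailer black
        cron→web: web is gray → back edge
Back edge found, so a cycle exists: web → search → billing → cron → web.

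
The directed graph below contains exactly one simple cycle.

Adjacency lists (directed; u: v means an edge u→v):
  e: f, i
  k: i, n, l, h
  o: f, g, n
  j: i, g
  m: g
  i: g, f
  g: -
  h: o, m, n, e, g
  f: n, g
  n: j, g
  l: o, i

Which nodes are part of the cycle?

f, i, j, n

DFS with gray/black marking from i:
i gray
  g gray
  g black
  f gray
    n gray
      j gray
        j→i: i is gray → back edge
Back edge closes the cycle i → f → n → j → i; its vertices are {f, i, j, n}.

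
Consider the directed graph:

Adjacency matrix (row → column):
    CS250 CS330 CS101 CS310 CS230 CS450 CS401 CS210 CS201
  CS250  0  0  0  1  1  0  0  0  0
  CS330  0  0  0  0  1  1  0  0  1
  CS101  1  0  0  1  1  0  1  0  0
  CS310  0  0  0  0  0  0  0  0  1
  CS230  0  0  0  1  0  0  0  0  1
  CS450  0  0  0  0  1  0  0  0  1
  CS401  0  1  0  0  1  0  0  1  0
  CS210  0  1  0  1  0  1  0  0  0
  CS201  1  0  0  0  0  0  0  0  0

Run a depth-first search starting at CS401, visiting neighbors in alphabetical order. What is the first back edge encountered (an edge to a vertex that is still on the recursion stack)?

DFS from CS401 (visiting neighbors in alphabetical order); mark gray on enter, black on exit:
CS401 gray
  CS210 gray
    CS310 gray
      CS201 gray
        CS250 gray
          CS230 gray
            CS230→CS201: CS201 is gray → back edge
First back edge: CS230 → CS201.

CS230→CS201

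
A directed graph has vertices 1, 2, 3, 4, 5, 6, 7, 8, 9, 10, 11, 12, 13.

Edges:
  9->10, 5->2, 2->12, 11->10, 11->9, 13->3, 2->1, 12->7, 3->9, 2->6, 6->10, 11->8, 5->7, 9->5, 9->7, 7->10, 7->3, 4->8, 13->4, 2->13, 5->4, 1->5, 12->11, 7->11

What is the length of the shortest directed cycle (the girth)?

For each vertex v, BFS finds the shortest path from v back to v.
The shortest such closed walk is 2 → 1 → 5 → 2, length 3.

3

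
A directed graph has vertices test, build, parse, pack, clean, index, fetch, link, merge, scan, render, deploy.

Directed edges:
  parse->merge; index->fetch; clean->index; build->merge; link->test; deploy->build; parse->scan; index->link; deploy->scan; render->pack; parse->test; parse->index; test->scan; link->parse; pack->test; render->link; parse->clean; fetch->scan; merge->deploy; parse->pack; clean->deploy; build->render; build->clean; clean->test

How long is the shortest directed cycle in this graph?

For each vertex v, BFS finds the shortest path from v back to v.
The shortest such closed walk is build → clean → deploy → build, length 3.

3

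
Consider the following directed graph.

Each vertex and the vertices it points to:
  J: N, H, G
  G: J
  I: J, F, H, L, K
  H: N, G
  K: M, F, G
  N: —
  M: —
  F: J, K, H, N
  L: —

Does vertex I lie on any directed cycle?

No

I lies on a cycle iff there is a path from I back to itself.
Exploring from I, it never reaches itself; equivalently, its strongly connected component is a singleton.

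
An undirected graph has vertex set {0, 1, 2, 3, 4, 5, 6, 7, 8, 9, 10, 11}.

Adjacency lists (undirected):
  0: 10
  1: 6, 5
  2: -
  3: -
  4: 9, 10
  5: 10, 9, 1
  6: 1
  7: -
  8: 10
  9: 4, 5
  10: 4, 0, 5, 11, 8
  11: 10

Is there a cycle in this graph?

Yes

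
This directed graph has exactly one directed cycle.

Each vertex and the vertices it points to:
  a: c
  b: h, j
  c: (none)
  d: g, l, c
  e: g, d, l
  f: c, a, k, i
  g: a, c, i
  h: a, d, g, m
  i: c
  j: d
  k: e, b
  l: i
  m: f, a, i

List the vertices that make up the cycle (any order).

b, f, h, k, m

DFS with gray/black marking from k:
k gray
  e gray
    g gray
      a gray
        c gray
        c black
      a black
      g→c: c black — skip
      i gray
        i→c: c black — skip
      i black
    g black
    d gray
      d→g: g black — skip
      l gray
        l→i: i black — skip
      l black
      d→c: c black — skip
    d black
    e→l: l black — skip
  e black
  b gray
    h gray
      h→a: a black — skip
      h→d: d black — skip
      h→g: g black — skip
      m gray
        f gray
          f→c: c black — skip
          f→a: a black — skip
          f→k: k is gray → back edge
Back edge closes the cycle k → b → h → m → f → k; its vertices are {b, f, h, k, m}.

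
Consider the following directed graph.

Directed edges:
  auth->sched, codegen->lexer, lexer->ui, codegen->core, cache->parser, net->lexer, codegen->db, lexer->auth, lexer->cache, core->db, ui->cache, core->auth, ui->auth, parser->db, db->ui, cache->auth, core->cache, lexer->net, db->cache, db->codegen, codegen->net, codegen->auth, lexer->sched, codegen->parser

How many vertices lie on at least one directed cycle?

8

A vertex is on a directed cycle iff it belongs to a strongly connected component of size ≥ 2 (or has a self-loop).
The vertices on cycles are {db, ui, net, core, cache, lexer, parser, codegen} — 8 in total.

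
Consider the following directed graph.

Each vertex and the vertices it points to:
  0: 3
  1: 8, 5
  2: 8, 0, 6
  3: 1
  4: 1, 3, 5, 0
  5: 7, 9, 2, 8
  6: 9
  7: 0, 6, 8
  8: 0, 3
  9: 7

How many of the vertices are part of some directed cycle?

A vertex is on a directed cycle iff it belongs to a strongly connected component of size ≥ 2 (or has a self-loop).
The vertices on cycles are {0, 1, 2, 3, 5, 6, 7, 8, 9} — 9 in total.

9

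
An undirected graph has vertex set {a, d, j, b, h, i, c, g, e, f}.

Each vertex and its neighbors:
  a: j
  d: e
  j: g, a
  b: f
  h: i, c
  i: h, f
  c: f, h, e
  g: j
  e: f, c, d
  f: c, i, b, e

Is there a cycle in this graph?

Yes

DFS, tracking each vertex's parent; an edge to a visited non-parent vertex closes a cycle.
Start from f:
visit f (parent –)
  visit c (parent f)
    c–f: parent, skip
    visit h (parent c)
      visit i (parent h)
        i–h: parent, skip
        i–f: f visited and ≠ parent → cycle
Cycle: f – c – h – i – f.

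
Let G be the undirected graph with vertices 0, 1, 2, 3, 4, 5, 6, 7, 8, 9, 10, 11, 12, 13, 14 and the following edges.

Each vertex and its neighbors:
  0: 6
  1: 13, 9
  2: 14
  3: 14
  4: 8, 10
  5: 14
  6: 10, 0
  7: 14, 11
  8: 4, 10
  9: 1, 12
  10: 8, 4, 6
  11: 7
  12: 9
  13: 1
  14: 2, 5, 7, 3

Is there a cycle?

Yes

DFS, tracking each vertex's parent; an edge to a visited non-parent vertex closes a cycle.
Start from 10:
visit 10 (parent –)
  visit 8 (parent 10)
    visit 4 (parent 8)
      4–8: parent, skip
      4–10: 10 visited and ≠ parent → cycle
Cycle: 10 – 8 – 4 – 10.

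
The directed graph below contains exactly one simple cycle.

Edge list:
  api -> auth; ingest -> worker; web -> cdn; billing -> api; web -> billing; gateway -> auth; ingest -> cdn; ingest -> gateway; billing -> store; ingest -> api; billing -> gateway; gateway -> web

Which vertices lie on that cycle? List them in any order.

DFS with gray/black marking from gateway:
gateway gray
  auth gray
  auth black
  web gray
    cdn gray
    cdn black
    billing gray
      billing→gateway: gateway is gray → back edge
Back edge closes the cycle gateway → web → billing → gateway; its vertices are {web, billing, gateway}.

web, billing, gateway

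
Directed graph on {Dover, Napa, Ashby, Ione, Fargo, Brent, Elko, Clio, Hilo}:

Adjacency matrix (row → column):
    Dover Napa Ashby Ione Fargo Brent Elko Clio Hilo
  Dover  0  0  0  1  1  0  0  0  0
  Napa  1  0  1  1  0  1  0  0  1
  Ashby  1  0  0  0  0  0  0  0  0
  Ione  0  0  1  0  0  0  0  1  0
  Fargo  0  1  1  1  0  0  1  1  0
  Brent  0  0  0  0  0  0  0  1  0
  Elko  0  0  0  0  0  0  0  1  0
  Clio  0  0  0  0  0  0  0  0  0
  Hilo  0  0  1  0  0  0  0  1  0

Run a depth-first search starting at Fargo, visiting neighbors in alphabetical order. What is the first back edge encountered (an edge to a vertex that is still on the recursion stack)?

Dover→Fargo

DFS from Fargo (visiting neighbors in alphabetical order); mark gray on enter, black on exit:
Fargo gray
  Ashby gray
    Dover gray
      Dover→Fargo: Fargo is gray → back edge
First back edge: Dover → Fargo.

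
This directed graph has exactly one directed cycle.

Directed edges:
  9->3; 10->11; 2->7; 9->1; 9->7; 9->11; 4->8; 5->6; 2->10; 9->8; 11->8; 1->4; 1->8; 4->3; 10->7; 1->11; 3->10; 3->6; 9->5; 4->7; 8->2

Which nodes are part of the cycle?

DFS with gray/black marking from 11:
11 gray
  8 gray
    2 gray
      10 gray
        10→11: 11 is gray → back edge
Back edge closes the cycle 11 → 8 → 2 → 10 → 11; its vertices are {2, 8, 10, 11}.

2, 8, 10, 11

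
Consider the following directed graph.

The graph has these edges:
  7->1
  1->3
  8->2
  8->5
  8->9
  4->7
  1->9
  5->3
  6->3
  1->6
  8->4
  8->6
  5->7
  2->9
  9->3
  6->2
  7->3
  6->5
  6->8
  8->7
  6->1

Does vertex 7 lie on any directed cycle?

Yes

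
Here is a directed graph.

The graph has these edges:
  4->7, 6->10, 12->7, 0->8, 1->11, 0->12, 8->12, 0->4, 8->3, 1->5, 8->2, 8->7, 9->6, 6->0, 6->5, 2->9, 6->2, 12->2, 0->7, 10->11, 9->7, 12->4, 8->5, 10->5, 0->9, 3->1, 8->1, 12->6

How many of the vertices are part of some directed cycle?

6

A vertex is on a directed cycle iff it belongs to a strongly connected component of size ≥ 2 (or has a self-loop).
The vertices on cycles are {0, 2, 6, 8, 9, 12} — 6 in total.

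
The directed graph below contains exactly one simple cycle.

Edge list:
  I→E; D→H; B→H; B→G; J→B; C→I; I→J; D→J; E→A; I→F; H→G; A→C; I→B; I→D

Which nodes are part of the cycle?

A, C, E, I

DFS with gray/black marking from I:
I gray
  J gray
    B gray
      H gray
        G gray
        G black
      H black
      B→G: G black — skip
    B black
  J black
  I→B: B black — skip
  F gray
  F black
  E gray
    A gray
      C gray
        C→I: I is gray → back edge
Back edge closes the cycle I → E → A → C → I; its vertices are {A, C, E, I}.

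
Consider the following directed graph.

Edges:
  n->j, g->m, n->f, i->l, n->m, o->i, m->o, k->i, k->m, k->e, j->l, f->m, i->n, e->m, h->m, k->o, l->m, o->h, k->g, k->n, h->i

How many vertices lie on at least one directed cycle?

8

A vertex is on a directed cycle iff it belongs to a strongly connected component of size ≥ 2 (or has a self-loop).
The vertices on cycles are {f, h, i, j, l, m, n, o} — 8 in total.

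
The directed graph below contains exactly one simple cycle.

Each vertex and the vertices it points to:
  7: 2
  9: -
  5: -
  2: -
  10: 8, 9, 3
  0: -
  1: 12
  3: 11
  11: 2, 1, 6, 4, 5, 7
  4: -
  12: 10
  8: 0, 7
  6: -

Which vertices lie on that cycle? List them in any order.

1, 3, 10, 11, 12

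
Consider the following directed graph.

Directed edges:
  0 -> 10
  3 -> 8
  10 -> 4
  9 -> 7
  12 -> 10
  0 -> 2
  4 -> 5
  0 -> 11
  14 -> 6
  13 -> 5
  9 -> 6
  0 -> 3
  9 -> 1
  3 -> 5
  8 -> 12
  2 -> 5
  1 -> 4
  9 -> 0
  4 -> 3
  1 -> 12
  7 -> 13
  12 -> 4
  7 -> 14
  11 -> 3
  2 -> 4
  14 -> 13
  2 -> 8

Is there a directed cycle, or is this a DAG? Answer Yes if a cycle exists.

DFS with white/gray/black marking, starting from 7:
7 gray
  13 gray
    5 gray
    5 black
  13 black
  14 gray
    14→13: 13 black — skip
    6 gray
    6 black
  14 black
7 black
0 gray
  10 gray
    4 gray
      4→5: 5 black — skip
      3 gray
        3→5: 5 black — skip
        8 gray
          12 gray
            12→10: 10 is gray → back edge
Back edge found, so a cycle exists: 10 → 4 → 3 → 8 → 12 → 10.

Yes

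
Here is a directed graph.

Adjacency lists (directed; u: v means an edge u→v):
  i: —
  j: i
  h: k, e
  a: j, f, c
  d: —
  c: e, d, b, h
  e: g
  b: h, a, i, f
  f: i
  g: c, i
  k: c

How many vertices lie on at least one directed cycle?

A vertex is on a directed cycle iff it belongs to a strongly connected component of size ≥ 2 (or has a self-loop).
The vertices on cycles are {a, b, c, e, g, h, k} — 7 in total.

7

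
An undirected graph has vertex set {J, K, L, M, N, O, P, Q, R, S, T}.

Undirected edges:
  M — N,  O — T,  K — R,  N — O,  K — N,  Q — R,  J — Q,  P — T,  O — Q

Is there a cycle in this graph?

Yes

DFS, tracking each vertex's parent; an edge to a visited non-parent vertex closes a cycle.
Start from J:
visit J (parent –)
  visit Q (parent J)
    visit O (parent Q)
      visit N (parent O)
        N–O: parent, skip
        visit K (parent N)
          K–N: parent, skip
          visit R (parent K)
            R–K: parent, skip
            R–Q: Q visited and ≠ parent → cycle
Cycle: Q – O – N – K – R – Q.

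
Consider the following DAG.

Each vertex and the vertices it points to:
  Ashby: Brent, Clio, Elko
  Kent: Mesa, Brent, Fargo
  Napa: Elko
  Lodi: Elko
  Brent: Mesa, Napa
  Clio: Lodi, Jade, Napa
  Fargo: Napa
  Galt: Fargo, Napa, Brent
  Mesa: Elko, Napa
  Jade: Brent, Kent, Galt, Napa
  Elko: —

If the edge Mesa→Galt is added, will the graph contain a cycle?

Yes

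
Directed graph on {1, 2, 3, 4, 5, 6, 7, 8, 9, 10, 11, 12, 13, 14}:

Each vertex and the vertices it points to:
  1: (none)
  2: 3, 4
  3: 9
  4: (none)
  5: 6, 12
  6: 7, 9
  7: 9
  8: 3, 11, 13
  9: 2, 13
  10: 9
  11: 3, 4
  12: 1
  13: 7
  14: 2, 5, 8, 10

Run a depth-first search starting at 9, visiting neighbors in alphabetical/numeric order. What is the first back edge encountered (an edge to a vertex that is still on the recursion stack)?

3→9

DFS from 9 (visiting neighbors in alphabetical/numeric order); mark gray on enter, black on exit:
9 gray
  2 gray
    3 gray
      3→9: 9 is gray → back edge
First back edge: 3 → 9.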